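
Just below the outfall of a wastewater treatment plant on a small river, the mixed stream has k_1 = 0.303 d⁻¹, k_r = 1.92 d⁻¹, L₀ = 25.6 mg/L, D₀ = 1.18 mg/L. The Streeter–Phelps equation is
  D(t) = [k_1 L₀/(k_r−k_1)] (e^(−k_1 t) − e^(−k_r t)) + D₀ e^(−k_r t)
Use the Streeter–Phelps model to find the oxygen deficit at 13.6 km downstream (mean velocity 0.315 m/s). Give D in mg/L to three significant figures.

D ≈ 2.74 mg/L

Travel time t = x/v = 13.6 km / (0.315 m/s) = 13600 m / 0.315 m/s = 43170 s = 0.4997 d.
k_1 L₀/(k_r−k_1) = 0.303×25.6/(1.92−0.303) = 7.757/1.617 = 4.797 mg/L.
e^(−k_1 t) = e^(−0.303×0.4997) = 0.8595; e^(−k_r t) = e^(−1.92×0.4997) = 0.3831.
D = 4.797 × (0.8595 − 0.3831) + 1.18 × 0.3831 = 2.285 + 0.4521 = 2.737 mg/L.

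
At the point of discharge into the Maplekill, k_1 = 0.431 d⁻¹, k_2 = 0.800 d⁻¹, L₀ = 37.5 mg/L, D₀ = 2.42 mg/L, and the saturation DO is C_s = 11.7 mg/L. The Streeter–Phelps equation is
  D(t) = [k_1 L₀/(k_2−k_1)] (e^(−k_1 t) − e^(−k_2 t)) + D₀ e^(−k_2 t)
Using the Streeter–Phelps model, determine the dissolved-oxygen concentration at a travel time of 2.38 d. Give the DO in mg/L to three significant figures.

DO ≈ 2.16 mg/L

k_1 L₀/(k_2−k_1) = 0.431×37.5/(0.800−0.431) = 16.16/0.3690 = 43.80 mg/L.
e^(−k_1 t) = e^(−0.431×2.380) = 0.3585; e^(−k_2 t) = e^(−0.800×2.380) = 0.1490.
D = 43.80 × (0.3585 − 0.1490) + 2.42 × 0.1490 = 9.178 + 0.3605 = 9.539 mg/L.
DO = C_s − D = 11.7 − 9.539 = 2.161 mg/L.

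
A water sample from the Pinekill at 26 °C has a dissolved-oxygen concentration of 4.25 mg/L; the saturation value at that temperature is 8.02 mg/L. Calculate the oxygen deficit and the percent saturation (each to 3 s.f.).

D = C_s − C = 8.02 − 4.25 = 3.77 mg/L.
% saturation = 4.25/8.02 × 100 = 53.0 %.

D ≈ 3.77 mg/L; 53.0 % saturation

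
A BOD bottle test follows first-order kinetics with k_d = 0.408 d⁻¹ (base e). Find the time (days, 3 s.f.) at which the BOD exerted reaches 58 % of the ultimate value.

y/L₀ = 1 − e^(−k_d t) = 0.58 ⇒ e^(−k_d t) = 0.420
t = −ln(0.420) / 0.408 = 0.8675 / 0.408 = 2.126 d.

t ≈ 2.13 d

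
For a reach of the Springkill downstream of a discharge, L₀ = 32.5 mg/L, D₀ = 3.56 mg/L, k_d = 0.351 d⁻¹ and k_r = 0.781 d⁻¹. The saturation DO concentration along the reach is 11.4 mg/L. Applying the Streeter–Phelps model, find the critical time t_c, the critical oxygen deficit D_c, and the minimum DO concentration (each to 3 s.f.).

With k_r/k_d = 2.225 and 1 − D₀(k_r−k_d)/(k_d L₀) = 0.8658,
t_c = ln(2.225 × 0.8658) / (0.781 − 0.351) = ln(1.926) / 0.4300 = 0.6557/0.4300 = 1.525 d.
D_c = (k_d/k_r) L₀ e^(−k_d t_c) = (0.351/0.781) × 32.5 × e^(−0.351×1.525) = 0.4494 × 32.5 × 0.5855 = 8.552 mg/L.
Minimum DO = C_s − D_c = 11.4 − 8.552 = 2.848 mg/L.

t_c ≈ 1.52 d; D_c ≈ 8.55 mg/L; min DO ≈ 2.85 mg/L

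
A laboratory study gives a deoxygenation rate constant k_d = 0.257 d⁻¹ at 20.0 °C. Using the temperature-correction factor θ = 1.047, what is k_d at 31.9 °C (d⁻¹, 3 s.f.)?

k_d ≈ 0.444 d⁻¹

k_d(T₂) = k_d(T₁) · θ^(T₂−T₁) = 0.257 × 1.047^(31.9−20.0)
= 0.257 × 1.047^11.9 = 0.257 × 1.727 = 0.4439 d⁻¹.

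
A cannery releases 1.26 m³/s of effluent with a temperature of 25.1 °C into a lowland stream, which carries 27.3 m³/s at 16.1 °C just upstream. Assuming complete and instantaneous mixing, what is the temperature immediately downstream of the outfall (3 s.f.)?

Flow-weighted mixing: C = (Q_r C_r + Q_w C_w)/(Q_r + Q_w)
= (27.3×16.1 + 1.26×25.1)/(27.3 + 1.26) = 471.2/28.56 = 16.50 °C.

16.5 °C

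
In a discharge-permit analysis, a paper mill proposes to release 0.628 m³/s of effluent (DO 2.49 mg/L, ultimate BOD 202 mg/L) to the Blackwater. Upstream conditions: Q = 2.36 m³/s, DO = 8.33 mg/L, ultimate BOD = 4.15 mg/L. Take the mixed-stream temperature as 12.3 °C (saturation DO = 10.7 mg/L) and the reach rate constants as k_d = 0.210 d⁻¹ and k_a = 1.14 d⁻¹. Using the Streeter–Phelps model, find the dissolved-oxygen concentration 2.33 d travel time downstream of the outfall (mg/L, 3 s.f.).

Mixed DO = (2.36×8.33 + 0.628×2.49)/(2.36+0.628) = 21.22/2.988 = 7.103 mg/L.
Mixed L₀ = (2.36×4.15 + 0.628×202)/(2.988) = 136.7/2.988 = 45.73 mg/L.
Initial deficit D₀ = C_s − DO₀ = 10.7 − 7.103 = 3.597 mg/L.
D(2.33) = [0.210×45.73/(1.14−0.210)](e^(−0.210×2.33) − e^(−1.14×2.33)) + 3.597 e^(−1.14×2.33)
= 10.33 × (0.6131 − 0.07021) + 3.597 × 0.07021 = 5.858 mg/L.
DO = 10.7 − 5.858 = 4.842 mg/L.

DO ≈ 4.84 mg/L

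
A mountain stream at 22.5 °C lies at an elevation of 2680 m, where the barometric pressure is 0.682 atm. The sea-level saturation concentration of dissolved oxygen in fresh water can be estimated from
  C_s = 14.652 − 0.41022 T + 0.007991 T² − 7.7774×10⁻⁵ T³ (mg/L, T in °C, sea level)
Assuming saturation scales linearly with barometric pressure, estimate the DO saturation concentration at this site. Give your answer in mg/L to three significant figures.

C_s ≈ 5.85 mg/L

At sea level: C_s = 14.652 − 0.41022×22.5 + 0.007991×22.5² − 7.7774×10⁻⁵×22.5³ = 8.582 mg/L.
Pressure correction: C_s' = 8.582 × 0.682 = 5.853 mg/L.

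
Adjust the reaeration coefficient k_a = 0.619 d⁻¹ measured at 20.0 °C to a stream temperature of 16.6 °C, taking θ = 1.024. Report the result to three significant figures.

k_a(T₂) = k_a(T₁) · θ^(T₂−T₁) = 0.619 × 1.024^(16.6−20.0)
= 0.619 × 1.024^-3.40 = 0.619 × 0.9225 = 0.5710 d⁻¹.

k_a ≈ 0.571 d⁻¹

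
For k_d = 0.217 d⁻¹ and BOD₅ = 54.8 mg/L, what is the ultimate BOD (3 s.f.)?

L₀ ≈ 82.8 mg/L

BOD₅ = L₀(1 − e^(−5k_d)) ⇒ L₀ = BOD₅ / (1 − e^(−5×0.217))
= 54.8 / (1 − 0.3379) = 54.8 / 0.6621 = 82.77 mg/L.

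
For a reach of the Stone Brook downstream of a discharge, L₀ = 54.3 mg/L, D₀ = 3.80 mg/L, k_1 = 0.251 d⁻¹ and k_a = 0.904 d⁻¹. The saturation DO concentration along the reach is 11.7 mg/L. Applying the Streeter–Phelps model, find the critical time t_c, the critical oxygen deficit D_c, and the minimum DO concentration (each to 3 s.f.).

At the critical point dD/dt = 0, so k_1 L₀ e^(−k_1 t) = k_a D. Substituting D(t) from the Streeter–Phelps equation and solving for t gives
t_c = ln[(k_a/k_1)(1 − D₀(k_a−k_1)/(k_1 L₀))] / (k_a−k_1).
Here k_a−k_1 = 0.6530 d⁻¹ and 1 − D₀(k_a−k_1)/(k_1 L₀) = 1 − 3.80×0.6530/(0.251×54.3) = 0.8179, so
t_c = ln(3.602 × 0.8179) / 0.6530 = 1.080 / 0.6530 = 1.655 d.
D_c = (k_1/k_a) L₀ e^(−k_1 t_c) = (0.251/0.904) × 54.3 × e^(−0.251×1.655) = 0.2777 × 54.3 × 0.6602 = 9.953 mg/L.
Minimum DO = C_s − D_c = 11.7 − 9.953 = 1.747 mg/L.

t_c ≈ 1.65 d; D_c ≈ 9.95 mg/L; min DO ≈ 1.75 mg/L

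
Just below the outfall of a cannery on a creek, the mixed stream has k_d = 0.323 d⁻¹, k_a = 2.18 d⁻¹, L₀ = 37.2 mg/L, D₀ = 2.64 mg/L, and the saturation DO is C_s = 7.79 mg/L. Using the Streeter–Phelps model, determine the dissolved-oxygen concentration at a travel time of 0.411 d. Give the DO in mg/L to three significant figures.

k_d L₀/(k_a−k_d) = 0.323×37.2/(2.18−0.323) = 12.02/1.857 = 6.470 mg/L.
e^(−k_d t) = e^(−0.323×0.4110) = 0.8757; e^(−k_a t) = e^(−2.18×0.4110) = 0.4082.
D = 6.470 × (0.8757 − 0.4082) + 2.64 × 0.4082 = 3.025 + 1.078 = 4.102 mg/L.
DO = C_s − D = 7.79 − 4.102 = 3.688 mg/L.

DO ≈ 3.69 mg/L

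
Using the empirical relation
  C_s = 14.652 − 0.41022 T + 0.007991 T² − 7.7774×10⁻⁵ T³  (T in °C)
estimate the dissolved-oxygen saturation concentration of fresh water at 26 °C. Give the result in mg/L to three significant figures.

C_s = 14.652 − 0.41022×26 + 0.007991×26² − 7.7774×10⁻⁵×26³ = 8.021 mg/L.

C_s ≈ 8.02 mg/L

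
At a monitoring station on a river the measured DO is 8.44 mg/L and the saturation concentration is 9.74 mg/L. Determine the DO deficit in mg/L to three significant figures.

D = C_s − C = 9.74 − 8.44 = 1.30 mg/L.

D ≈ 1.30 mg/L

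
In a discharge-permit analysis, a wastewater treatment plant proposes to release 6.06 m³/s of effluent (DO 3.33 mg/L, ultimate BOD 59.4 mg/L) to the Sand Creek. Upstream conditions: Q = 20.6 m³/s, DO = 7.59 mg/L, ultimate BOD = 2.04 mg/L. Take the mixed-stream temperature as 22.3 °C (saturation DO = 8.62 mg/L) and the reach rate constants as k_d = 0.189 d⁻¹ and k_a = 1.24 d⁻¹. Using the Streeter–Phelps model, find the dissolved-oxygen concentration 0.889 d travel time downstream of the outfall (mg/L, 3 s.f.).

Mixed DO = (20.6×7.59 + 6.06×3.33)/(20.6+6.06) = 176.5/26.66 = 6.622 mg/L.
Mixed L₀ = (20.6×2.04 + 6.06×59.4)/(26.66) = 402.0/26.66 = 15.08 mg/L.
Initial deficit D₀ = C_s − DO₀ = 8.62 − 6.622 = 1.998 mg/L.
D(0.889) = [0.189×15.08/(1.24−0.189)](e^(−0.189×0.889) − e^(−1.24×0.889)) + 1.998 e^(−1.24×0.889)
= 2.712 × (0.8453 − 0.3321) + 1.998 × 0.3321 = 2.055 mg/L.
DO = 8.62 − 2.055 = 6.565 mg/L.

DO ≈ 6.56 mg/L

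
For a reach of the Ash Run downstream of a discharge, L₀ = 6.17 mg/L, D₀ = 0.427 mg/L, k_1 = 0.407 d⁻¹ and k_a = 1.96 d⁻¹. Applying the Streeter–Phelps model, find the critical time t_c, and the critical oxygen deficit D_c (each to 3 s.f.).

With k_a/k_1 = 4.816 and 1 − D₀(k_a−k_1)/(k_1 L₀) = 0.7359,
t_c = ln(4.816 × 0.7359) / (1.96 − 0.407) = ln(3.544) / 1.553 = 1.265/1.553 = 0.8147 d.
D_c = (k_1/k_a) L₀ e^(−k_1 t_c) = (0.407/1.96) × 6.17 × e^(−0.407×0.8147) = 0.2077 × 6.17 × 0.7178 = 0.9196 mg/L.

t_c ≈ 0.815 d; D_c ≈ 0.920 mg/L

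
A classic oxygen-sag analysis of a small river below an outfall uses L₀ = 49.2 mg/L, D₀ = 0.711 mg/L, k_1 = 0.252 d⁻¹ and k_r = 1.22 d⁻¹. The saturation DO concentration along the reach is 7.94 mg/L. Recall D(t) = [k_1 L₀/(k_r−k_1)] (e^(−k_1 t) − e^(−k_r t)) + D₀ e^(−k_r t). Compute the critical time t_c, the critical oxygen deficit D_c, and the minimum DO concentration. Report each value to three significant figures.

At the critical point dD/dt = 0, so k_1 L₀ e^(−k_1 t) = k_r D. Substituting D(t) from the Streeter–Phelps equation and solving for t gives
t_c = ln[(k_r/k_1)(1 − D₀(k_r−k_1)/(k_1 L₀))] / (k_r−k_1).
Here k_r−k_1 = 0.9680 d⁻¹ and 1 − D₀(k_r−k_1)/(k_1 L₀) = 1 − 0.711×0.9680/(0.252×49.2) = 0.9445, so
t_c = ln(4.841 × 0.9445) / 0.9680 = 1.520 / 0.9680 = 1.570 d.
L(t_c) = L₀ e^(−k_1 t_c) = 49.2 × 0.6732 = 33.12 mg/L, and at the critical point k_r D_c = k_1 L, so D_c = (0.252/1.22) × 33.12 = 6.841 mg/L.
Minimum DO = C_s − D_c = 7.94 − 6.841 = 1.099 mg/L.

t_c ≈ 1.57 d; D_c ≈ 6.84 mg/L; min DO ≈ 1.10 mg/L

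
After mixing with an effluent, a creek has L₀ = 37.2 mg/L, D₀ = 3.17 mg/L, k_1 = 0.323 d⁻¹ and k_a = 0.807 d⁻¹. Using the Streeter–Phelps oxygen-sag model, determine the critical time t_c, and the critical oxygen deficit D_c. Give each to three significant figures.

At the critical point dD/dt = 0, so k_1 L₀ e^(−k_1 t) = k_a D. Substituting D(t) from the Streeter–Phelps equation and solving for t gives
t_c = ln[(k_a/k_1)(1 − D₀(k_a−k_1)/(k_1 L₀))] / (k_a−k_1).
Here k_a−k_1 = 0.4840 d⁻¹ and 1 − D₀(k_a−k_1)/(k_1 L₀) = 1 − 3.17×0.4840/(0.323×37.2) = 0.8723, so
t_c = ln(2.498 × 0.8723) / 0.4840 = 0.7791 / 0.4840 = 1.610 d.
D_c = (k_1/k_a) L₀ e^(−k_1 t_c) = (0.323/0.807) × 37.2 × e^(−0.323×1.610) = 0.4002 × 37.2 × 0.5946 = 8.853 mg/L.

t_c ≈ 1.61 d; D_c ≈ 8.85 mg/L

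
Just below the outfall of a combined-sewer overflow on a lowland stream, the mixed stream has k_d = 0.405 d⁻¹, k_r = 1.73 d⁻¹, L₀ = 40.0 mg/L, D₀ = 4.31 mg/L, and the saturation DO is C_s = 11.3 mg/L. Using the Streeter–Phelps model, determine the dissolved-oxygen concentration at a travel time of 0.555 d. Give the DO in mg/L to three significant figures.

DO ≈ 4.57 mg/L

k_d L₀/(k_r−k_d) = 0.405×40.0/(1.73−0.405) = 16.20/1.325 = 12.23 mg/L.
e^(−k_d t) = e^(−0.405×0.5550) = 0.7987; e^(−k_r t) = e^(−1.73×0.5550) = 0.3828.
D = 12.23 × (0.7987 − 0.3828) + 4.31 × 0.3828 = 5.084 + 1.650 = 6.735 mg/L.
DO = C_s − D = 11.3 − 6.735 = 4.565 mg/L.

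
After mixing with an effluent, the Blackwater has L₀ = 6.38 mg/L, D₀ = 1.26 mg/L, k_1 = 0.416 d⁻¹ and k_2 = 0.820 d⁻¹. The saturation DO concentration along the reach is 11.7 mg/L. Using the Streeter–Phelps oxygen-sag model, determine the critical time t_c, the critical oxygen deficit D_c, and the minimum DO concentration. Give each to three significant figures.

t_c = [1/(k_2−k_1)] ln[(k_2/k_1)(1 − D₀(k_2−k_1)/(k_1 L₀))]
= [1/(0.820−0.416)] ln[(0.820/0.416)(1 − 1.26×0.4040/(0.416×6.38))]
= (1/0.4040) ln[1.971 × 0.8082] = 2.475 × ln(1.593) = 2.475 × 0.4657 = 1.153 d.
L(t_c) = L₀ e^(−k_1 t_c) = 6.38 × 0.6191 = 3.950 mg/L, and at the critical point k_2 D_c = k_1 L, so D_c = (0.416/0.820) × 3.950 = 2.004 mg/L.
Minimum DO = C_s − D_c = 11.7 − 2.004 = 9.696 mg/L.

t_c ≈ 1.15 d; D_c ≈ 2.00 mg/L; min DO ≈ 9.70 mg/L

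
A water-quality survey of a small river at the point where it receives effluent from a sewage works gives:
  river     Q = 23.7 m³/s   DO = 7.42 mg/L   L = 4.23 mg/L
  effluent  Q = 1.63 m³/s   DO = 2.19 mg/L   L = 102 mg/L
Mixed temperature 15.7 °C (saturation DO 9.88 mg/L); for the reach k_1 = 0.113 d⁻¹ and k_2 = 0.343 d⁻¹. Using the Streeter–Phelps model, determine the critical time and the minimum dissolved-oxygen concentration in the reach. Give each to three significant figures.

Mixed DO = (23.7×7.42 + 1.63×2.19)/(23.7+1.63) = 179.4/25.33 = 7.083 mg/L.
Mixed L₀ = (23.7×4.23 + 1.63×102)/(25.33) = 266.5/25.33 = 10.52 mg/L.
Initial deficit D₀ = C_s − DO₀ = 9.88 − 7.083 = 2.797 mg/L.
t_c = (1/0.2300) ln[(0.343/0.113)(1 − 2.797×0.2300/(0.113×10.52))] = 4.348 × ln(1.393) = 1.442 d.
D_c = (0.113/0.343) × 10.52 × e^(−0.113×1.442) = 0.3294 × 10.52 × 0.8496 = 2.945 mg/L.
Minimum DO = 9.88 − 2.945 = 6.935 mg/L.

t_c ≈ 1.44 d; minimum DO ≈ 6.93 mg/L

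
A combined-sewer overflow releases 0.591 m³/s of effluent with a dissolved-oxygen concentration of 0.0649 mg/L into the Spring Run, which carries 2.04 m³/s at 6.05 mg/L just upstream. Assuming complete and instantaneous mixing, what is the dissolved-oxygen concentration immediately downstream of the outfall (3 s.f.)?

Flow-weighted mixing: C = (Q_r C_r + Q_w C_w)/(Q_r + Q_w)
= (2.04×6.05 + 0.591×0.0649)/(2.04 + 0.591) = 12.38/2.631 = 4.706 mg/L.

4.71 mg/L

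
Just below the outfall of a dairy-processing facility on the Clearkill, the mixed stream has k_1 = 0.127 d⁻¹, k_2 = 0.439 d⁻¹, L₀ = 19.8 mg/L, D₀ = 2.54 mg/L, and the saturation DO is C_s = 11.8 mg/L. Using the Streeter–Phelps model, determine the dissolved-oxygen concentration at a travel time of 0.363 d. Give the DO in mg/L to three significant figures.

k_1 L₀/(k_2−k_1) = 0.127×19.8/(0.439−0.127) = 2.515/0.3120 = 8.060 mg/L.
e^(−k_1 t) = e^(−0.127×0.3630) = 0.9549; e^(−k_2 t) = e^(−0.439×0.3630) = 0.8527.
D = 8.060 × (0.9549 − 0.8527) + 2.54 × 0.8527 = 0.8241 + 2.166 = 2.990 mg/L.
DO = C_s − D = 11.8 − 2.990 = 8.810 mg/L.

DO ≈ 8.81 mg/L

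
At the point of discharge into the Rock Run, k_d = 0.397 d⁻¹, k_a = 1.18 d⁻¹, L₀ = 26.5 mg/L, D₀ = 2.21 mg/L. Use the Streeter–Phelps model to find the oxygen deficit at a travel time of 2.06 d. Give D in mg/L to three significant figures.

D ≈ 4.94 mg/L

k_d L₀/(k_a−k_d) = 0.397×26.5/(1.18−0.397) = 10.52/0.7830 = 13.44 mg/L.
e^(−k_d t) = e^(−0.397×2.060) = 0.4414; e^(−k_a t) = e^(−1.18×2.060) = 0.08797.
D = 13.44 × (0.4414 − 0.08797) + 2.21 × 0.08797 = 4.749 + 0.1944 = 4.943 mg/L.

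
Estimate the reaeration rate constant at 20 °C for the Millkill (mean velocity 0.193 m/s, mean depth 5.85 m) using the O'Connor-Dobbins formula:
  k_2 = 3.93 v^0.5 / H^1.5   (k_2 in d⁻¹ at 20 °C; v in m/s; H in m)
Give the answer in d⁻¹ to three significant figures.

k_2 ≈ 0.122 d⁻¹

k_2 = 3.93 × 0.193^0.5 / 5.85^1.5 = 3.93 × 0.4393 / 14.15 = 0.1220 d⁻¹.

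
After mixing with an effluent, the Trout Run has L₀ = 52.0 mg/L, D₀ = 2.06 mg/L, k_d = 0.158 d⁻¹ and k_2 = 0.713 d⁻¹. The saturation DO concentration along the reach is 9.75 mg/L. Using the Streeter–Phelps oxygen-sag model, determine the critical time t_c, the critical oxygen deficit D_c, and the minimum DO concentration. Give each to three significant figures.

t_c = [1/(k_2−k_d)] ln[(k_2/k_d)(1 − D₀(k_2−k_d)/(k_d L₀))]
= [1/(0.713−0.158)] ln[(0.713/0.158)(1 − 2.06×0.5550/(0.158×52.0))]
= (1/0.5550) ln[4.513 × 0.8608] = 1.802 × ln(3.885) = 1.802 × 1.357 = 2.445 d.
L(t_c) = L₀ e^(−k_d t_c) = 52.0 × 0.6795 = 35.34 mg/L, and at the critical point k_2 D_c = k_d L, so D_c = (0.158/0.713) × 35.34 = 7.831 mg/L.
Minimum DO = C_s − D_c = 9.75 − 7.831 = 1.919 mg/L.

t_c ≈ 2.45 d; D_c ≈ 7.83 mg/L; min DO ≈ 1.92 mg/L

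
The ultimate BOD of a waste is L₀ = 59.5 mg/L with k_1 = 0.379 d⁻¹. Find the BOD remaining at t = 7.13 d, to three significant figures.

L ≈ 3.99 mg/L

L_t = L₀ e^(−k_1 t) = 59.5 × e^(−0.379×7.13) = 59.5 × 0.06705 = 3.990 mg/L.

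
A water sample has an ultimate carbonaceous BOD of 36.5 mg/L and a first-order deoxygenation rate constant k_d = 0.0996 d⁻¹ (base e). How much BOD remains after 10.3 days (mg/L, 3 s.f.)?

L_t = L₀ e^(−k_d t) = 36.5 × e^(−0.0996×10.3) = 36.5 × 0.3585 = 13.08 mg/L.

L ≈ 13.1 mg/L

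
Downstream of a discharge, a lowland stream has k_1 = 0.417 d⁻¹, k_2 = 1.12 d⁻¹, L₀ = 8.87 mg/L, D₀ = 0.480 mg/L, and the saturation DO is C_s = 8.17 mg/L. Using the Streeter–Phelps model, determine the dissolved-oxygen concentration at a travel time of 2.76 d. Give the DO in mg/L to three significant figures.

k_1 L₀/(k_2−k_1) = 0.417×8.87/(1.12−0.417) = 3.699/0.7030 = 5.261 mg/L.
e^(−k_1 t) = e^(−0.417×2.760) = 0.3163; e^(−k_2 t) = e^(−1.12×2.760) = 0.04545.
D = 5.261 × (0.3163 − 0.04545) + 0.480 × 0.04545 = 1.425 + 0.02181 = 1.447 mg/L.
DO = C_s − D = 8.17 − 1.447 = 6.723 mg/L.

DO ≈ 6.72 mg/L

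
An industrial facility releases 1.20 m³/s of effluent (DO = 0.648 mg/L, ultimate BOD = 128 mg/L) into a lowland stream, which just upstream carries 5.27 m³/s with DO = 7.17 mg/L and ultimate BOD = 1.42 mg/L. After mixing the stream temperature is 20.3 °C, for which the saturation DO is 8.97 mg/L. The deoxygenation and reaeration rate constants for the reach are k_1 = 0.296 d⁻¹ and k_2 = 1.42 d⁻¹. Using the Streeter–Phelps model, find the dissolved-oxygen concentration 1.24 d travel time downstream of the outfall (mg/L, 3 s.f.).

Mixed DO = (5.27×7.17 + 1.20×0.648)/(5.27+1.20) = 38.56/6.470 = 5.960 mg/L.
Mixed L₀ = (5.27×1.42 + 1.20×128)/(6.470) = 161.1/6.470 = 24.90 mg/L.
Initial deficit D₀ = C_s − DO₀ = 8.97 − 5.960 = 3.010 mg/L.
D(1.24) = [0.296×24.90/(1.42−0.296)](e^(−0.296×1.24) − e^(−1.42×1.24)) + 3.010 e^(−1.42×1.24)
= 6.556 × (0.6928 − 0.1719) + 3.010 × 0.1719 = 3.932 mg/L.
DO = 8.97 − 3.932 = 5.038 mg/L.

DO ≈ 5.04 mg/L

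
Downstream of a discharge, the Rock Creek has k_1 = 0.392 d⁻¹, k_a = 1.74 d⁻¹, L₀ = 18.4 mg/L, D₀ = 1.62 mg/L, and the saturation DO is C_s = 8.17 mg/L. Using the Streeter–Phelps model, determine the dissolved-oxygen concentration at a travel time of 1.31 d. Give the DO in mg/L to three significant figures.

DO ≈ 5.35 mg/L

k_1 L₀/(k_a−k_1) = 0.392×18.4/(1.74−0.392) = 7.213/1.348 = 5.351 mg/L.
e^(−k_1 t) = e^(−0.392×1.310) = 0.5984; e^(−k_a t) = e^(−1.74×1.310) = 0.1023.
D = 5.351 × (0.5984 − 0.1023) + 1.62 × 0.1023 = 2.654 + 0.1658 = 2.820 mg/L.
DO = C_s − D = 8.17 − 2.820 = 5.350 mg/L.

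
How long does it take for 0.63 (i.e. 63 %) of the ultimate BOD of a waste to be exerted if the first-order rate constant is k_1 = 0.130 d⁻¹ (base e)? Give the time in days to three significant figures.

t ≈ 7.65 d

y/L₀ = 1 − e^(−k_1 t) = 0.63 ⇒ e^(−k_1 t) = 0.370
t = −ln(0.370) / 0.130 = 0.9943 / 0.130 = 7.648 d.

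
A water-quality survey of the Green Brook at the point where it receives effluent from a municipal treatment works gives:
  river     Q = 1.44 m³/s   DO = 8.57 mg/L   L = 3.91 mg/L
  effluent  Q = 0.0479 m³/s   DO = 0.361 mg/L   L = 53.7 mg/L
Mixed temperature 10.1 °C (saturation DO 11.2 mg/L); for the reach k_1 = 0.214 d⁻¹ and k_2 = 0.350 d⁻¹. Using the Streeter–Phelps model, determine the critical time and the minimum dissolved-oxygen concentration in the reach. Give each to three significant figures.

t_c ≈ 0.633 d; minimum DO ≈ 8.26 mg/L

Mixed DO = (1.44×8.57 + 0.0479×0.361)/(1.44+0.0479) = 12.36/1.488 = 8.306 mg/L.
Mixed L₀ = (1.44×3.91 + 0.0479×53.7)/(1.488) = 8.203/1.488 = 5.513 mg/L.
Initial deficit D₀ = C_s − DO₀ = 11.2 − 8.306 = 2.894 mg/L.
t_c = (1/0.1360) ln[(0.350/0.214)(1 − 2.894×0.1360/(0.214×5.513))] = 7.353 × ln(1.090) = 0.6325 d.
D_c = (0.214/0.350) × 5.513 × e^(−0.214×0.6325) = 0.6114 × 5.513 × 0.8734 = 2.944 mg/L.
Minimum DO = 11.2 − 2.944 = 8.256 mg/L.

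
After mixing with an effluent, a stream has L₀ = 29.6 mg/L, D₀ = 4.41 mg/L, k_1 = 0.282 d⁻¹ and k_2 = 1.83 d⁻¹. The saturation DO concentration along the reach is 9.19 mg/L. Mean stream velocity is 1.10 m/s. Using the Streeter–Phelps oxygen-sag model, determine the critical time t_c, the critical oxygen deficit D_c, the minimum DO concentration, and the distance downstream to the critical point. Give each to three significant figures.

t_c = [1/(k_2−k_1)] ln[(k_2/k_1)(1 − D₀(k_2−k_1)/(k_1 L₀))]
= [1/(1.83−0.282)] ln[(1.83/0.282)(1 − 4.41×1.548/(0.282×29.6))]
= (1/1.548) ln[6.489 × 0.1822] = 0.6460 × ln(1.182) = 0.6460 × 0.1673 = 0.1081 d.
L(t_c) = L₀ e^(−k_1 t_c) = 29.6 × 0.9700 = 28.71 mg/L, and at the critical point k_2 D_c = k_1 L, so D_c = (0.282/1.83) × 28.71 = 4.424 mg/L.
Minimum DO = C_s − D_c = 9.19 − 4.424 = 4.766 mg/L.
x_c = v t_c = 1.10 m/s × 0.1081 d × 86400 s/d = 10270 m ≈ 10.3 km.

t_c ≈ 0.108 d; D_c ≈ 4.42 mg/L; min DO ≈ 4.77 mg/L; x_c ≈ 10.3 km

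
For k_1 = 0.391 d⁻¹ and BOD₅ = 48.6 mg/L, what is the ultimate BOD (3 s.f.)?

L₀ ≈ 56.6 mg/L

BOD₅ = L₀(1 − e^(−5k_1)) ⇒ L₀ = BOD₅ / (1 − e^(−5×0.391))
= 48.6 / (1 − 0.1416) = 48.6 / 0.8584 = 56.61 mg/L.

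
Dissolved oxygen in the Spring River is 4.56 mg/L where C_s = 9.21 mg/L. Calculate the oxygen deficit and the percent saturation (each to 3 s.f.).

D ≈ 4.65 mg/L; 49.5 % saturation

D = C_s − C = 9.21 − 4.56 = 4.65 mg/L.
% saturation = 4.56/9.21 × 100 = 49.5 %.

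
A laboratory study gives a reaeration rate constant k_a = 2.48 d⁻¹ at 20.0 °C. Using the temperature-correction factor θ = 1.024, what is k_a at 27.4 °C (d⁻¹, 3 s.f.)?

k_a(T₂) = k_a(T₁) · θ^(T₂−T₁) = 2.48 × 1.024^(27.4−20.0)
= 2.48 × 1.024^7.40 = 2.48 × 1.192 = 2.956 d⁻¹.

k_a ≈ 2.96 d⁻¹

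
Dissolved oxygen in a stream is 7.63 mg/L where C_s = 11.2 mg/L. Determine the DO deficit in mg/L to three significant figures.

D = C_s − C = 11.2 − 7.63 = 3.57 mg/L.

D ≈ 3.57 mg/L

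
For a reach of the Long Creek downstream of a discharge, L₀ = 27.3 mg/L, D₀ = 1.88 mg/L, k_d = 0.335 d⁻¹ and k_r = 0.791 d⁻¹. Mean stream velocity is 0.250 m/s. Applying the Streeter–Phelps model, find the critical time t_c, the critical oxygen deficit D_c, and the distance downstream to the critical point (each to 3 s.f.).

t_c ≈ 1.67 d; D_c ≈ 6.61 mg/L; x_c ≈ 36.0 km

t_c = [1/(k_r−k_d)] ln[(k_r/k_d)(1 − D₀(k_r−k_d)/(k_d L₀))]
= [1/(0.791−0.335)] ln[(0.791/0.335)(1 − 1.88×0.4560/(0.335×27.3))]
= (1/0.4560) ln[2.361 × 0.9063] = 2.193 × ln(2.140) = 2.193 × 0.7607 = 1.668 d.
L(t_c) = L₀ e^(−k_d t_c) = 27.3 × 0.5719 = 15.61 mg/L, and at the critical point k_r D_c = k_d L, so D_c = (0.335/0.791) × 15.61 = 6.612 mg/L.
x_c = v t_c = 0.250 m/s × 1.668 d × 86400 s/d = 36040 m ≈ 36.0 km.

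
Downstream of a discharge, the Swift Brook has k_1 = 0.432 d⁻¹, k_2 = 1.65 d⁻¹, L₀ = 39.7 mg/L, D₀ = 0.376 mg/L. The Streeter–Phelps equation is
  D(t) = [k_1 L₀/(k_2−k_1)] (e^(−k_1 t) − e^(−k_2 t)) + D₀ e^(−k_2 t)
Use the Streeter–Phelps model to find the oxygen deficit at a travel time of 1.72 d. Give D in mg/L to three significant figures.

k_1 L₀/(k_2−k_1) = 0.432×39.7/(1.65−0.432) = 17.15/1.218 = 14.08 mg/L.
e^(−k_1 t) = e^(−0.432×1.720) = 0.4757; e^(−k_2 t) = e^(−1.65×1.720) = 0.05854.
D = 14.08 × (0.4757 − 0.05854) + 0.376 × 0.05854 = 5.873 + 0.02201 = 5.895 mg/L.

D ≈ 5.90 mg/L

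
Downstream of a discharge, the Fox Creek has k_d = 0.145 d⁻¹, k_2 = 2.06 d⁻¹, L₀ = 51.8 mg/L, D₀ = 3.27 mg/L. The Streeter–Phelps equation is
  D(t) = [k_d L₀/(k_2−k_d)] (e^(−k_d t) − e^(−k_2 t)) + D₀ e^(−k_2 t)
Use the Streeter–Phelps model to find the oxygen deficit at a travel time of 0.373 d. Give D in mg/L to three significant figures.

D ≈ 3.41 mg/L

k_d L₀/(k_2−k_d) = 0.145×51.8/(2.06−0.145) = 7.511/1.915 = 3.922 mg/L.
e^(−k_d t) = e^(−0.145×0.3730) = 0.9474; e^(−k_2 t) = e^(−2.06×0.3730) = 0.4638.
D = 3.922 × (0.9474 − 0.4638) + 3.27 × 0.4638 = 1.897 + 1.517 = 3.413 mg/L.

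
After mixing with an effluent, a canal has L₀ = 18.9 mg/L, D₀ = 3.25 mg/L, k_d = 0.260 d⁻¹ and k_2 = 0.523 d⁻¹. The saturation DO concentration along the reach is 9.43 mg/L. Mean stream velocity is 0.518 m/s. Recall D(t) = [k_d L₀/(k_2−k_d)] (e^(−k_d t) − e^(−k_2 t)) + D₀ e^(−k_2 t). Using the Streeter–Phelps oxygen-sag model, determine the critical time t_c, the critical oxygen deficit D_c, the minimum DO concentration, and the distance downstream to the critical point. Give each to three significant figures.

t_c ≈ 1.93 d; D_c ≈ 5.69 mg/L; min DO ≈ 3.74 mg/L; x_c ≈ 86.4 km

At the critical point dD/dt = 0, so k_d L₀ e^(−k_d t) = k_2 D. Substituting D(t) from the Streeter–Phelps equation and solving for t gives
t_c = ln[(k_2/k_d)(1 − D₀(k_2−k_d)/(k_d L₀))] / (k_2−k_d).
Here k_2−k_d = 0.2630 d⁻¹ and 1 − D₀(k_2−k_d)/(k_d L₀) = 1 − 3.25×0.2630/(0.260×18.9) = 0.8261, so
t_c = ln(2.012 × 0.8261) / 0.2630 = 0.5078 / 0.2630 = 1.931 d.
D_c = (k_d/k_2) L₀ e^(−k_d t_c) = (0.260/0.523) × 18.9 × e^(−0.260×1.931) = 0.4971 × 18.9 × 0.6053 = 5.687 mg/L.
Minimum DO = C_s − D_c = 9.43 − 5.687 = 3.743 mg/L.
x_c = v t_c = 0.518 m/s × 1.931 d × 86400 s/d = 86410 m ≈ 86.4 km.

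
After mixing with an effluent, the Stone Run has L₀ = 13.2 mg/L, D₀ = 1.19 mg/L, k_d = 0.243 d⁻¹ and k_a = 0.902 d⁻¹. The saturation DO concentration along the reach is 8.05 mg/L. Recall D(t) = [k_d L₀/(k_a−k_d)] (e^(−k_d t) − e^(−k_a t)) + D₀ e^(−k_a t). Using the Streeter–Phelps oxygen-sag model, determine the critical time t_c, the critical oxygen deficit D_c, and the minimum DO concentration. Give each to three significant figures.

t_c ≈ 1.56 d; D_c ≈ 2.43 mg/L; min DO ≈ 5.62 mg/L

With k_a/k_d = 3.712 and 1 − D₀(k_a−k_d)/(k_d L₀) = 0.7555,
t_c = ln(3.712 × 0.7555) / (0.902 − 0.243) = ln(2.804) / 0.6590 = 1.031/0.6590 = 1.565 d.
L(t_c) = L₀ e^(−k_d t_c) = 13.2 × 0.6837 = 9.025 mg/L, and at the critical point k_a D_c = k_d L, so D_c = (0.243/0.902) × 9.025 = 2.431 mg/L.
Minimum DO = C_s − D_c = 8.05 − 2.431 = 5.619 mg/L.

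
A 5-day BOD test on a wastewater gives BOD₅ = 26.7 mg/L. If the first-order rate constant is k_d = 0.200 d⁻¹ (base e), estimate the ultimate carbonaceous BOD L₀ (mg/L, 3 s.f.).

BOD₅ = L₀(1 − e^(−5k_d)) ⇒ L₀ = BOD₅ / (1 − e^(−5×0.200))
= 26.7 / (1 − 0.3679) = 26.7 / 0.6321 = 42.24 mg/L.

L₀ ≈ 42.2 mg/L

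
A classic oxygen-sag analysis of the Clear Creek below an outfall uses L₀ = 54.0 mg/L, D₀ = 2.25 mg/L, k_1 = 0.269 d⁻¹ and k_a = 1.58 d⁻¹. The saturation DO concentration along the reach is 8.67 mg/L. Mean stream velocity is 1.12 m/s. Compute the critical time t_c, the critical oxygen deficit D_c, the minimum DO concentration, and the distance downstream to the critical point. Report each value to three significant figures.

At the critical point dD/dt = 0, so k_1 L₀ e^(−k_1 t) = k_a D. Substituting D(t) from the Streeter–Phelps equation and solving for t gives
t_c = ln[(k_a/k_1)(1 − D₀(k_a−k_1)/(k_1 L₀))] / (k_a−k_1).
Here k_a−k_1 = 1.311 d⁻¹ and 1 − D₀(k_a−k_1)/(k_1 L₀) = 1 − 2.25×1.311/(0.269×54.0) = 0.7969, so
t_c = ln(5.874 × 0.7969) / 1.311 = 1.543 / 1.311 = 1.177 d.
D_c = (k_1/k_a) L₀ e^(−k_1 t_c) = (0.269/1.58) × 54.0 × e^(−0.269×1.177) = 0.1703 × 54.0 × 0.7285 = 6.698 mg/L.
Minimum DO = C_s − D_c = 8.67 − 6.698 = 1.972 mg/L.
x_c = v t_c = 1.12 m/s × 1.177 d × 86400 s/d = 113900 m ≈ 114 km.

t_c ≈ 1.18 d; D_c ≈ 6.70 mg/L; min DO ≈ 1.97 mg/L; x_c ≈ 114 km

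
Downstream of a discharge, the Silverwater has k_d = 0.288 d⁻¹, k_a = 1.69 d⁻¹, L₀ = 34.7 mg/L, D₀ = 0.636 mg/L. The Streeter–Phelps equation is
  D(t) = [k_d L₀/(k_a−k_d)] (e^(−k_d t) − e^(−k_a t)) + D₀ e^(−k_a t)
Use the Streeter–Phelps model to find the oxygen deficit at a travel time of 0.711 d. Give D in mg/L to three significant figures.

k_d L₀/(k_a−k_d) = 0.288×34.7/(1.69−0.288) = 9.994/1.402 = 7.128 mg/L.
e^(−k_d t) = e^(−0.288×0.7110) = 0.8148; e^(−k_a t) = e^(−1.69×0.7110) = 0.3007.
D = 7.128 × (0.8148 − 0.3007) + 0.636 × 0.3007 = 3.665 + 0.1913 = 3.856 mg/L.

D ≈ 3.86 mg/L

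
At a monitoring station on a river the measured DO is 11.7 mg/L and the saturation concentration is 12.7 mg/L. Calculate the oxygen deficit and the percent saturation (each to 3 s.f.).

D = C_s − C = 12.7 − 11.7 = 1.00 mg/L.
% saturation = 11.7/12.7 × 100 = 92.1 %.

D ≈ 1.00 mg/L; 92.1 % saturation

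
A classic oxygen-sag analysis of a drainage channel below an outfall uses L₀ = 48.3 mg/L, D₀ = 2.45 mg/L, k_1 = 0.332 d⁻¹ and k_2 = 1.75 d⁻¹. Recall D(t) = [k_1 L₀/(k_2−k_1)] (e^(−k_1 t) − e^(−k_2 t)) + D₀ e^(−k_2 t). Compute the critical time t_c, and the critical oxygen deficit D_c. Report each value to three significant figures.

With k_2/k_1 = 5.271 and 1 − D₀(k_2−k_1)/(k_1 L₀) = 0.7834,
t_c = ln(5.271 × 0.7834) / (1.75 − 0.332) = ln(4.129) / 1.418 = 1.418/1.418 = 1.000 d.
L(t_c) = L₀ e^(−k_1 t_c) = 48.3 × 0.7175 = 34.65 mg/L, and at the critical point k_2 D_c = k_1 L, so D_c = (0.332/1.75) × 34.65 = 6.574 mg/L.

t_c ≈ 1.00 d; D_c ≈ 6.57 mg/L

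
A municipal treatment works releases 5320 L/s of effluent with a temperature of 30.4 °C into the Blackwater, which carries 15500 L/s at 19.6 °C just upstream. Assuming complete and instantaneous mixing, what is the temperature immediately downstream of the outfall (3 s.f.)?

Flow-weighted mixing: C = (Q_r C_r + Q_w C_w)/(Q_r + Q_w)
= (15500×19.6 + 5320×30.4)/(15500 + 5320) = 465500/20820 = 22.36 °C.

22.4 °C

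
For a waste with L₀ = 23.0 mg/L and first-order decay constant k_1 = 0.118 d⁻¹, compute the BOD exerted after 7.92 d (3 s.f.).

y ≈ 14.0 mg/L

y_t = L₀(1 − e^(−k_1 t)) = 23.0 × (1 − e^(−0.118×7.92))
= 23.0 × (1 − 0.3928) = 23.0 × 0.6072 = 13.97 mg/L.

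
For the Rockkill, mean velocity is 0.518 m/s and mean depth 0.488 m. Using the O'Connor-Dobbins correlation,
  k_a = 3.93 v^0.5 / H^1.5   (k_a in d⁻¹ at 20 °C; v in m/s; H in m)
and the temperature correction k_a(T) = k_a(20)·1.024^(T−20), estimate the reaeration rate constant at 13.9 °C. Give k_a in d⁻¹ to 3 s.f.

k_a(20) = 3.93 × 0.518^0.5 / 0.488^1.5 = 3.93 × 0.7197 / 0.3409 = 8.297 d⁻¹.
k_a(13.9) = 8.297 × 1.024^(13.9−20) = 8.297 × 0.8653 = 7.180 d⁻¹.

k_a ≈ 7.18 d⁻¹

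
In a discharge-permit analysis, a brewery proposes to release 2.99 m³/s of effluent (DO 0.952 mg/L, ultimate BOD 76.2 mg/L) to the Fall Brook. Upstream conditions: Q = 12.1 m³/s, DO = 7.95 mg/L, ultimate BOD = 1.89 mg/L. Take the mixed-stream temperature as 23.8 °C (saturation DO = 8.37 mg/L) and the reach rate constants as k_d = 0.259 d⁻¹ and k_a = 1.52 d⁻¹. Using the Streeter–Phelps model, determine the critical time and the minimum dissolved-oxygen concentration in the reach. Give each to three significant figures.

Mixed DO = (12.1×7.95 + 2.99×0.952)/(12.1+2.99) = 99.04/15.09 = 6.563 mg/L.
Mixed L₀ = (12.1×1.89 + 2.99×76.2)/(15.09) = 250.7/15.09 = 16.61 mg/L.
Initial deficit D₀ = C_s − DO₀ = 8.37 − 6.563 = 1.807 mg/L.
t_c = (1/1.261) ln[(1.52/0.259)(1 − 1.807×1.261/(0.259×16.61))] = 0.7930 × ln(2.762) = 0.8056 d.
D_c = (0.259/1.52) × 16.61 × e^(−0.259×0.8056) = 0.1704 × 16.61 × 0.8117 = 2.298 mg/L.
Minimum DO = 8.37 − 2.298 = 6.072 mg/L.

t_c ≈ 0.806 d; minimum DO ≈ 6.07 mg/L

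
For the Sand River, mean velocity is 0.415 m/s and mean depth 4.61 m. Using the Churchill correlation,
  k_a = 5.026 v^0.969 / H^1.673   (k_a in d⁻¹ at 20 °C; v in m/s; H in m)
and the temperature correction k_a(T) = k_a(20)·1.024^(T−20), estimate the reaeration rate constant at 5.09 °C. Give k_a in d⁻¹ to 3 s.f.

k_a(20) = 5.026 × 0.415^0.969 / 4.61^1.673 = 5.026 × 0.4265 / 12.89 = 0.1662 d⁻¹.
k_a(5.09) = 0.1662 × 1.024^(5.09−20) = 0.1662 × 0.7021 = 0.1167 d⁻¹.

k_a ≈ 0.117 d⁻¹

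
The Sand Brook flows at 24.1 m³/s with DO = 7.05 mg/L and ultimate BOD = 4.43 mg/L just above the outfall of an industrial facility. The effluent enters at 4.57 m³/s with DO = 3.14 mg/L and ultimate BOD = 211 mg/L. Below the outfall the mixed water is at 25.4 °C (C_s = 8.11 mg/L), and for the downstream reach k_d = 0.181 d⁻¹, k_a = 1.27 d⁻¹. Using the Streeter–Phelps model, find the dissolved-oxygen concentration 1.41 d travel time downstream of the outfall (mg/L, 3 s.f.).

DO ≈ 4.05 mg/L

Mixed DO = (24.1×7.05 + 4.57×3.14)/(24.1+4.57) = 184.3/28.67 = 6.427 mg/L.
Mixed L₀ = (24.1×4.43 + 4.57×211)/(28.67) = 1071/28.67 = 37.36 mg/L.
Initial deficit D₀ = C_s − DO₀ = 8.11 − 6.427 = 1.683 mg/L.
D(1.41) = [0.181×37.36/(1.27−0.181)](e^(−0.181×1.41) − e^(−1.27×1.41)) + 1.683 e^(−1.27×1.41)
= 6.209 × (0.7748 − 0.1668) + 1.683 × 0.1668 = 4.055 mg/L.
DO = 8.11 − 4.055 = 4.055 mg/L.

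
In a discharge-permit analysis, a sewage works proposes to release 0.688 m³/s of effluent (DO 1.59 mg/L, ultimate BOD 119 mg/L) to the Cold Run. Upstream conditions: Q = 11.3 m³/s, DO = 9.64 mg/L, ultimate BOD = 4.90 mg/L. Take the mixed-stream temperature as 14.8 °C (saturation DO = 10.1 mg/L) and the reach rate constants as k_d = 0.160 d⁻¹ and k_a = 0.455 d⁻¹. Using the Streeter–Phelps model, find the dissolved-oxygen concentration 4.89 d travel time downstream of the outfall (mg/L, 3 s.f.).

Mixed DO = (11.3×9.64 + 0.688×1.59)/(11.3+0.688) = 110.0/11.99 = 9.178 mg/L.
Mixed L₀ = (11.3×4.90 + 0.688×119)/(11.99) = 137.2/11.99 = 11.45 mg/L.
Initial deficit D₀ = C_s − DO₀ = 10.1 − 9.178 = 0.9220 mg/L.
D(4.89) = [0.160×11.45/(0.455−0.160)](e^(−0.160×4.89) − e^(−0.455×4.89)) + 0.9220 e^(−0.455×4.89)
= 6.209 × (0.4573 − 0.1081) + 0.9220 × 0.1081 = 2.268 mg/L.
DO = 10.1 − 2.268 = 7.832 mg/L.

DO ≈ 7.83 mg/L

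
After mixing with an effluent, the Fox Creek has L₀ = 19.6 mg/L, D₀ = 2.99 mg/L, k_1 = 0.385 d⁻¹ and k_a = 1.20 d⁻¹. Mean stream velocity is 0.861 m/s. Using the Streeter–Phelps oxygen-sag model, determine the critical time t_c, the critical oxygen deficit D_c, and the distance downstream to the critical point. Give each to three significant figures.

t_c ≈ 0.916 d; D_c ≈ 4.42 mg/L; x_c ≈ 68.2 km

t_c = [1/(k_a−k_1)] ln[(k_a/k_1)(1 − D₀(k_a−k_1)/(k_1 L₀))]
= [1/(1.20−0.385)] ln[(1.20/0.385)(1 − 2.99×0.8150/(0.385×19.6))]
= (1/0.8150) ln[3.117 × 0.6771] = 1.227 × ln(2.110) = 1.227 × 0.7468 = 0.9164 d.
D_c = (k_1/k_a) L₀ e^(−k_1 t_c) = (0.385/1.20) × 19.6 × e^(−0.385×0.9164) = 0.3208 × 19.6 × 0.7027 = 4.419 mg/L.
x_c = v t_c = 0.861 m/s × 0.9164 d × 86400 s/d = 68170 m ≈ 68.2 km.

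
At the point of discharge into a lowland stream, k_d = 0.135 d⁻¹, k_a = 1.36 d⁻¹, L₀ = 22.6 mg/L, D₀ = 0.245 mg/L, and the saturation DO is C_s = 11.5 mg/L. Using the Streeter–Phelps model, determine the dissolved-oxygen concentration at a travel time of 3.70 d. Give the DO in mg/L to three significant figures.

DO ≈ 10.0 mg/L

k_d L₀/(k_a−k_d) = 0.135×22.6/(1.36−0.135) = 3.051/1.225 = 2.491 mg/L.
e^(−k_d t) = e^(−0.135×3.700) = 0.6068; e^(−k_a t) = e^(−1.36×3.700) = 0.006526.
D = 2.491 × (0.6068 − 0.006526) + 0.245 × 0.006526 = 1.495 + 0.001599 = 1.497 mg/L.
DO = C_s − D = 11.5 − 1.497 = 10.00 mg/L.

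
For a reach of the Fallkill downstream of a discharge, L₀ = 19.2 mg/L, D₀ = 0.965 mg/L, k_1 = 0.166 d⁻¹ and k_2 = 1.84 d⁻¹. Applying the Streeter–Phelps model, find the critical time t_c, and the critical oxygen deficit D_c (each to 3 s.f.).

t_c ≈ 1.01 d; D_c ≈ 1.46 mg/L

At the critical point dD/dt = 0, so k_1 L₀ e^(−k_1 t) = k_2 D. Substituting D(t) from the Streeter–Phelps equation and solving for t gives
t_c = ln[(k_2/k_1)(1 − D₀(k_2−k_1)/(k_1 L₀))] / (k_2−k_1).
Here k_2−k_1 = 1.674 d⁻¹ and 1 − D₀(k_2−k_1)/(k_1 L₀) = 1 − 0.965×1.674/(0.166×19.2) = 0.4932, so
t_c = ln(11.08 × 0.4932) / 1.674 = 1.699 / 1.674 = 1.015 d.
L(t_c) = L₀ e^(−k_1 t_c) = 19.2 × 0.8450 = 16.22 mg/L, and at the critical point k_2 D_c = k_1 L, so D_c = (0.166/1.84) × 16.22 = 1.464 mg/L.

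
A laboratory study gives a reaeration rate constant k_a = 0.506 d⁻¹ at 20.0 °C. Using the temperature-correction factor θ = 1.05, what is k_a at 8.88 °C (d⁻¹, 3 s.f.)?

k_a ≈ 0.294 d⁻¹

k_a(T₂) = k_a(T₁) · θ^(T₂−T₁) = 0.506 × 1.05^(8.88−20.0)
= 0.506 × 1.05^-11.1 = 0.506 × 0.5813 = 0.2941 d⁻¹.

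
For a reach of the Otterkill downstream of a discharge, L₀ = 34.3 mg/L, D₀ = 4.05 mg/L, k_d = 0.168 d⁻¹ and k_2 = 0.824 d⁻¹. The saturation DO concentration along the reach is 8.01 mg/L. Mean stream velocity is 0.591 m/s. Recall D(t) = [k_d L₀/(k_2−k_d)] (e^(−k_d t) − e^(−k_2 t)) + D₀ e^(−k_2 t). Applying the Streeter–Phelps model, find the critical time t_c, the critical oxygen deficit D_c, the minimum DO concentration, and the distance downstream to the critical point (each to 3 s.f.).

t_c ≈ 1.48 d; D_c ≈ 5.45 mg/L; min DO ≈ 2.56 mg/L; x_c ≈ 75.7 km

With k_2/k_d = 4.905 and 1 − D₀(k_2−k_d)/(k_d L₀) = 0.5389,
t_c = ln(4.905 × 0.5389) / (0.824 − 0.168) = ln(2.643) / 0.6560 = 0.9721/0.6560 = 1.482 d.
D_c = (k_d/k_2) L₀ e^(−k_d t_c) = (0.168/0.824) × 34.3 × e^(−0.168×1.482) = 0.2039 × 34.3 × 0.7796 = 5.452 mg/L.
Minimum DO = C_s − D_c = 8.01 − 5.452 = 2.558 mg/L.
x_c = v t_c = 0.591 m/s × 1.482 d × 86400 s/d = 75660 m ≈ 75.7 km.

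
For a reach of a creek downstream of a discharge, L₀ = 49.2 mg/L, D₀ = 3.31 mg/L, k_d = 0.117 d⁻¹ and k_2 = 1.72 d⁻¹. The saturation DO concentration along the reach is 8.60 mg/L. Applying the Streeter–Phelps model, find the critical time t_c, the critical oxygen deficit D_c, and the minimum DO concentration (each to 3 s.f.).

t_c ≈ 0.0874 d; D_c ≈ 3.31 mg/L; min DO ≈ 5.29 mg/L

t_c = [1/(k_2−k_d)] ln[(k_2/k_d)(1 − D₀(k_2−k_d)/(k_d L₀))]
= [1/(1.72−0.117)] ln[(1.72/0.117)(1 − 3.31×1.603/(0.117×49.2))]
= (1/1.603) ln[14.70 × 0.07826] = 0.6238 × ln(1.150) = 0.6238 × 0.1401 = 0.08742 d.
L(t_c) = L₀ e^(−k_d t_c) = 49.2 × 0.9898 = 48.70 mg/L, and at the critical point k_2 D_c = k_d L, so D_c = (0.117/1.72) × 48.70 = 3.313 mg/L.
Minimum DO = C_s − D_c = 8.60 − 3.313 = 5.287 mg/L.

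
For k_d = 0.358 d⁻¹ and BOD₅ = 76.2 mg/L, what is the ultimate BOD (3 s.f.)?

BOD₅ = L₀(1 − e^(−5k_d)) ⇒ L₀ = BOD₅ / (1 − e^(−5×0.358))
= 76.2 / (1 − 0.1670) = 76.2 / 0.8330 = 91.47 mg/L.

L₀ ≈ 91.5 mg/L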